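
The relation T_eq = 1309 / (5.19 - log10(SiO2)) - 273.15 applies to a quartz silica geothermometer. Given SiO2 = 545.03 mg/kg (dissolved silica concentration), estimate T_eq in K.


T_eq = 1309 / (5.19 - log10(SiO2)) - 273.15
T_eq = 1309 / (5.19 - log10(545.03)) - 273.15
T_eq = 260.3562 deg C
Convert to K: 260.3562 + 273.15 = 533.51 K
T_eq = 533.51 K


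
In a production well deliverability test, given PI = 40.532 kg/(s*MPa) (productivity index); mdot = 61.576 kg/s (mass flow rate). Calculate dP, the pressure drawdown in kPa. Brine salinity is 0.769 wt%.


dP = mdot * 1000 / PI
dP = 61.576 * 1000 / 40.532
dP = 1519.2 kPa


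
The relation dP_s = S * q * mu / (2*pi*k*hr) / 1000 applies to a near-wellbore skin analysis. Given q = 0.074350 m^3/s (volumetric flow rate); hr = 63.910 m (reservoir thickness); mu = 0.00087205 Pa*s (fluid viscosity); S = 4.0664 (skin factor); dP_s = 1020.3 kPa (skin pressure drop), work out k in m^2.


k = S*q*mu / (2*pi*dP_s*1000*hr)
k = 4.0664*0.074350*0.00087205 / (2*pi*1020.3*1000*63.910)
k = 6.4351e-13 m^2


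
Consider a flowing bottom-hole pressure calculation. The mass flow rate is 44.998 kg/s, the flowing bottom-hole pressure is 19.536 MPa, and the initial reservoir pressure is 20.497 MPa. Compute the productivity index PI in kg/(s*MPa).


PI = mdot / (P_i - P_wf)
PI = 44.998 / (20.497 - 19.536)
PI = 46.824 kg/(s*MPa)


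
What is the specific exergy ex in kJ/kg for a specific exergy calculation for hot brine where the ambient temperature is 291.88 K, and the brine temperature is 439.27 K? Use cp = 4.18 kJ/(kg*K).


ex = cp * ((T_b - T_0) - T_0 * ln(T_b/T_0))
ex = 4.18 * ((439.27 - 291.88) - 291.88 * ln(439.27/291.88))
ex = 117.37 kJ/kg


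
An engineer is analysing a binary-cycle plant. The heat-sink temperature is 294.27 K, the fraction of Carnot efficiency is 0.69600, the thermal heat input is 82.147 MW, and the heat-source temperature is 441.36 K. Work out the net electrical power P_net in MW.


Step 1: eta = (1 - Tc/Th)*f = (1 - 294.27/441.36)*0.696 = 0.2319527
Step 2: P_net = eta * Q_in = 0.2319527 * 82.147 = 19.054 MW
P_net = 19.054 MW


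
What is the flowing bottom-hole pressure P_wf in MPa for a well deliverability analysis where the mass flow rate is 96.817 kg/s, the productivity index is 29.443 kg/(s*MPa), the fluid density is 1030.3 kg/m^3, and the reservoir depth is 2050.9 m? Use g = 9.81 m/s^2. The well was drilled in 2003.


Step 1: P_i = rho*g*h/1e6 = 1030.3*9.81*2050.9/1e6 = 20.72894 MPa
Step 2: P_wf = P_i - mdot/PI = 20.72894 - 96.817/29.443 = 17.441 MPa
P_wf = 17.441 MPa


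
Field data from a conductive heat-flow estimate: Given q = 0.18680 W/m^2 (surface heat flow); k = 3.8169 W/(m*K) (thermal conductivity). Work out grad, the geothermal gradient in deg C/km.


grad = q * 1000 / k
grad = 0.18680 * 1000 / 3.8169
grad = 48.940 deg C/km


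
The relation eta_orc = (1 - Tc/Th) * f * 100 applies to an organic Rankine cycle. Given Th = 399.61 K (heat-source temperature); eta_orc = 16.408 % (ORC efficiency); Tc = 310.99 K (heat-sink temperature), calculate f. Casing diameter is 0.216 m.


f = (eta_orc/100) / (1 - Tc/Th)
f = (16.408/100) / (1 - 310.99/399.61)
f = 0.73988


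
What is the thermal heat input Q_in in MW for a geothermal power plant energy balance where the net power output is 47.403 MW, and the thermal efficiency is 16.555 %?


Q_in = W_net / (eta / 100)
Q_in = 47.403 / (16.555 / 100)
Q_in = 286.34 MW


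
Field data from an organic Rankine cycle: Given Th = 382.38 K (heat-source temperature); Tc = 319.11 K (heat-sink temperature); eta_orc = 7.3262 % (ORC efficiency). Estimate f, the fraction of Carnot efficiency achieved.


f = (eta_orc/100) / (1 - Tc/Th)
f = (7.3262/100) / (1 - 319.11/382.38)
f = 0.44277


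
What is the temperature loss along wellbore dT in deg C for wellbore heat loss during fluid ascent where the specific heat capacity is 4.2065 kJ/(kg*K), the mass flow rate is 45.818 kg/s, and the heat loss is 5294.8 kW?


dT = Q_loss / (mdot * cp)
dT = 5294.8 / (45.818 * 4.2065)
dT = 27.47214 K
Convert (temperature difference, 1 K = 1 deg C): 27.47214 K = 27.47214 deg C
dT = 27.472 deg C


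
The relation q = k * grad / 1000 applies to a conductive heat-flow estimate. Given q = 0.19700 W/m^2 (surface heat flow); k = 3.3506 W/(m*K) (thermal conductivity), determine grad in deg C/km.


grad = q * 1000 / k
grad = 0.19700 * 1000 / 3.3506
grad = 58.795 deg C/km


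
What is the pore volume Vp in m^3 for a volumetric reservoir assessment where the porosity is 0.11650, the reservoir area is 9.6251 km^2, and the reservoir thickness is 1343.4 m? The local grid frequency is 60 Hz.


Vp = A * 1e6 * hr * phi
Vp = 9.6251 * 1e6 * 1343.4 * 0.11650
Vp = 1.5064e+09 m^3


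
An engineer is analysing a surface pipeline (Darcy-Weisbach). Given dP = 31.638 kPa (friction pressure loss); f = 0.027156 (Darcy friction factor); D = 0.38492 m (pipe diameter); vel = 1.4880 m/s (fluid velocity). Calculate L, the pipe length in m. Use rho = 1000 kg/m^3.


L = dP*1000*D / (f*rho*vel^2/2)
L = 31.638*1000*0.38492 / (0.027156*1000*1.4880^2/2)
L = 405.08 m


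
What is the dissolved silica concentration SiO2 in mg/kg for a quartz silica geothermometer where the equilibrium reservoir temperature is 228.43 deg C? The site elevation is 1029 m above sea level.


SiO2 = 10^(5.19 - 1309/(T_eq + 273.15))
SiO2 = 10^(5.19 - 1309/(228.43 + 273.15))
SiO2 = 380.41 mg/kg


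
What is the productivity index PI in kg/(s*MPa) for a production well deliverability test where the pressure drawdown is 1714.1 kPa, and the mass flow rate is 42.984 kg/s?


PI = mdot * 1000 / dP
PI = 42.984 * 1000 / 1714.1
PI = 25.077 kg/(s*MPa)


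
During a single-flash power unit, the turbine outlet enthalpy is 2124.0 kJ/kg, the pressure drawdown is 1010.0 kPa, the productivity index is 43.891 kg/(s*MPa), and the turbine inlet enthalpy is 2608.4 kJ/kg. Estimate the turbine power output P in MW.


Step 1: mdot = PI * dP / 1000 = 43.891 * 1010.0 / 1000 = 44.32991 kg/s
Step 2: P = mdot*(h_in - h_out)/1000 = 44.32991*(2608.4 - 2124.0)/1000 = 21.473 MW
P = 21.473 MW


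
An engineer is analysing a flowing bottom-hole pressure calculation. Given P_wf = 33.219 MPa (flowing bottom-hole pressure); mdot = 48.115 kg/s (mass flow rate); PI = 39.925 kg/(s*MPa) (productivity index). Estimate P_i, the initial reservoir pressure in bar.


P_i = P_wf + mdot / PI
P_i = 33.219 + 48.115 / 39.925
P_i = 34.42413 MPa
Convert: 34.42413 MPa * 10.0 = 344.24 bar
P_i = 344.24 bar


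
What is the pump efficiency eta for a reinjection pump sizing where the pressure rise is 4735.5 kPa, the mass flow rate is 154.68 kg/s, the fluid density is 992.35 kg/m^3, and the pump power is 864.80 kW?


eta = mdot * dP / (rho * P_pump)
eta = 154.68 * 4735.5 / (992.35 * 864.80)
eta = 0.85353


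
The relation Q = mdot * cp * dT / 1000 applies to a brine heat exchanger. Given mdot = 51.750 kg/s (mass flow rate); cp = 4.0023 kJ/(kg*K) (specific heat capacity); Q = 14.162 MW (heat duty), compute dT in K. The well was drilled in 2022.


dT = Q * 1000 / (mdot * cp)
dT = 14.162 * 1000 / (51.750 * 4.0023)
dT = 68.376 K


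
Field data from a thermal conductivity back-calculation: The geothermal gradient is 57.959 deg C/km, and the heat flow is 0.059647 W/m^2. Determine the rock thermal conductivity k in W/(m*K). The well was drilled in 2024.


k = q / (grad / 1000)
k = 0.059647 / (57.959 / 1000)
k = 1.0291 W/(m*K)


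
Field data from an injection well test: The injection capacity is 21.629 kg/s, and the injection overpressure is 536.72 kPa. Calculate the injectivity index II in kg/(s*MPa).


II = mdot * 1000 / dP
II = 21.629 * 1000 / 536.72
II = 40.298 kg/(s*MPa)


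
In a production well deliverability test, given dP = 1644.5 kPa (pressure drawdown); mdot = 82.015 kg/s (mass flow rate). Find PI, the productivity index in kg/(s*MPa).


PI = mdot * 1000 / dP
PI = 82.015 * 1000 / 1644.5
PI = 49.872 kg/(s*MPa)


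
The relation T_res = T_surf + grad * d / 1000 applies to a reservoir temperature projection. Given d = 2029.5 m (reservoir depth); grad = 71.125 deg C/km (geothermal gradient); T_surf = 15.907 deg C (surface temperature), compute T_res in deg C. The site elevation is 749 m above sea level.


T_res = T_surf + grad * d / 1000
T_res = 15.907 + 71.125 * 2029.5 / 1000
T_res = 160.26 deg C


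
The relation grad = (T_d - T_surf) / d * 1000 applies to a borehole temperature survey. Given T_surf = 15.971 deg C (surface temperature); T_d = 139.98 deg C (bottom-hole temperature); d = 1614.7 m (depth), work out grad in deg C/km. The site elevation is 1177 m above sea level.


grad = (T_d - T_surf) / d * 1000
grad = (139.98 - 15.971) / 1614.7 * 1000
grad = 76.800 deg C/km


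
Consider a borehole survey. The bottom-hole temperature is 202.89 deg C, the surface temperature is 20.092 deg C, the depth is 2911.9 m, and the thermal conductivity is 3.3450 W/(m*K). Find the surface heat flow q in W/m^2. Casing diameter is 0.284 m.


Step 1: grad = (T_d - T_surf)/d * 1000 = (202.89 - 20.092)/2911.9 * 1000 = 62.77619 deg C/km
Step 2: q = k * grad / 1000 = 3.345 * 62.77619 / 1000 = 0.20999 W/m^2
q = 0.20999 W/m^2


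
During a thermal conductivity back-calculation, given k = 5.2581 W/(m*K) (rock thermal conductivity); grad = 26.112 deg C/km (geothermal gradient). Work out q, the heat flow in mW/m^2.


q = k * grad / 1000
q = 5.2581 * 26.112 / 1000
q = 0.1372995 W/m^2
Convert: 0.1372995 W/m^2 * 1000.0 = 137.30 mW/m^2
q = 137.30 mW/m^2


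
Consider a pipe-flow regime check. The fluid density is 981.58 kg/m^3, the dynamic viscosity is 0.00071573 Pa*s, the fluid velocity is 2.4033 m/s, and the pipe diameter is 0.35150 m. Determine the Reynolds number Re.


Re = rho * vel * D / mu
Re = 981.58 * 2.4033 * 0.35150 / 0.00071573
Re = 1.1585e+06


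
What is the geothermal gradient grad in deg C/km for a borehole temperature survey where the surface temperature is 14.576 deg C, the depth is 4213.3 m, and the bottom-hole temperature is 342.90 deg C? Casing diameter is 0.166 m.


grad = (T_d - T_surf) / d * 1000
grad = (342.90 - 14.576) / 4213.3 * 1000
grad = 77.926 deg C/km


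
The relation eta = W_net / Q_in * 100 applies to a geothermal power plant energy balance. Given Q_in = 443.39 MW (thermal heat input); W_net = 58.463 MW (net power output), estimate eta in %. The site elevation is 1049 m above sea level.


eta = W_net / Q_in * 100
eta = 58.463 / 443.39 * 100
eta = 13.185 %


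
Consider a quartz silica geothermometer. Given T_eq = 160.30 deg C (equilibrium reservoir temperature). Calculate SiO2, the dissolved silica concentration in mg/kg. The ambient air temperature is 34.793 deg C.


SiO2 = 10^(5.19 - 1309/(T_eq + 273.15))
SiO2 = 10^(5.19 - 1309/(160.30 + 273.15))
SiO2 = 147.93 mg/kg


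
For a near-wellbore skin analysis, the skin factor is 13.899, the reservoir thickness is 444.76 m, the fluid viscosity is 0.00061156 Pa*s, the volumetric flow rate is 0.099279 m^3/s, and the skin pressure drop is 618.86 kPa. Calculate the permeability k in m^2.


k = S*q*mu / (2*pi*dP_s*1000*hr)
k = 13.899*0.099279*0.00061156 / (2*pi*618.86*1000*444.76)
k = 4.8796e-13 m^2


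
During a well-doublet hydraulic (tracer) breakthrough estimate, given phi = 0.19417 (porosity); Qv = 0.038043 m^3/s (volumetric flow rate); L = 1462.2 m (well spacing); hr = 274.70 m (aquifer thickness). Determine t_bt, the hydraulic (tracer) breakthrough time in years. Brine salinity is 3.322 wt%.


t_bt = pi * hr * phi * L^2 / (3 * Qv) / (365.25*86400)
t_bt = pi * 274.70 * 0.19417 * 1462.2^2 / (3 * 0.038043) / (365.25*86400)
t_bt = 99.473 years


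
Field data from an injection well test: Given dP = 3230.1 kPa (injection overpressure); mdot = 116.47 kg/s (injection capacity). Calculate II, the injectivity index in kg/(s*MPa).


II = mdot * 1000 / dP
II = 116.47 * 1000 / 3230.1
II = 36.058 kg/(s*MPa)


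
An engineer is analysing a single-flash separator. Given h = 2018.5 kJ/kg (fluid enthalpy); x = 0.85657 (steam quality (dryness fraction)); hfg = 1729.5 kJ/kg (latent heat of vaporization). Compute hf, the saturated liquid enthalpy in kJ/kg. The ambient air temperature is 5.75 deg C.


hf = h - x * hfg
hf = 2018.5 - 0.85657 * 1729.5
hf = 537.06 kJ/kg


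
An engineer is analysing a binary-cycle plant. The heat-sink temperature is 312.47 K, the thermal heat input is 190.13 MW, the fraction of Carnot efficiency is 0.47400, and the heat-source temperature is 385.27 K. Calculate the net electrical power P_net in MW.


Step 1: eta = (1 - Tc/Th)*f = (1 - 312.47/385.27)*0.474 = 0.08956628
Step 2: P_net = eta * Q_in = 0.08956628 * 190.13 = 17.029 MW
P_net = 17.029 MW


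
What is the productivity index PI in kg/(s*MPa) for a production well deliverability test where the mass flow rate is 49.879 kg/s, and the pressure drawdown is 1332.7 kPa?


PI = mdot * 1000 / dP
PI = 49.879 * 1000 / 1332.7
PI = 37.427 kg/(s*MPa)


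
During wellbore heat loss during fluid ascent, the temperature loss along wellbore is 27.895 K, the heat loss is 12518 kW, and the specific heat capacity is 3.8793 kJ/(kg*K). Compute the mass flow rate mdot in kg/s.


mdot = Q_loss / (cp * dT)
mdot = 12518 / (3.8793 * 27.895)
mdot = 115.68 kg/s


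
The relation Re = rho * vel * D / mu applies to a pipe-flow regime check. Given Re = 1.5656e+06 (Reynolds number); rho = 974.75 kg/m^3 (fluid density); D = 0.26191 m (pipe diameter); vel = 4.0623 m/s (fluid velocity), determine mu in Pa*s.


mu = rho * vel * D / Re
mu = 974.75 * 4.0623 * 0.26191 / 1.5656e+06
mu = 0.00066242 Pa*s


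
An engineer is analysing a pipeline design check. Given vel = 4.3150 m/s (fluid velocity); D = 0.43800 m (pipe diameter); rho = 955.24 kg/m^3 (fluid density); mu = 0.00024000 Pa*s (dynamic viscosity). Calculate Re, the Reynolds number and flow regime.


Step 1: Re = rho*vel*D/mu = 955.24*4.315*0.438/0.00024 = 7.5224e+06
Step 2: Re = 7.5224e+06 > 4000, so flow is turbulent.
Re = 7.5224e+06 (turbulent)


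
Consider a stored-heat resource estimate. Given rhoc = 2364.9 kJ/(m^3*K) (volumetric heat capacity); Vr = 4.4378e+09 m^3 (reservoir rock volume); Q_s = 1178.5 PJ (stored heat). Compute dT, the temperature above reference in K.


dT = Q_s * 1e12 / (Vr * rhoc)
dT = 1178.5 * 1e12 / (4.4378e+09 * 2364.9)
dT = 112.29 K


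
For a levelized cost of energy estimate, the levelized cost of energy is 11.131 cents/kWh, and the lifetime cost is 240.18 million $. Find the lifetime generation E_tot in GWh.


E_tot = C_tot / LCOE * 100
E_tot = 240.18 / 11.131 * 100
E_tot = 2157.8 GWh


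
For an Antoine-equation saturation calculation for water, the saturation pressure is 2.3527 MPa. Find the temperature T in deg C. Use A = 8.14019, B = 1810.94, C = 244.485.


T = B / (A - log10(P_sat * 760 / 0.101325)) - C
T = 1810.94 / (8.14019 - log10(2.3527 * 760 / 0.101325)) - 244.485
T = 220.63 deg C


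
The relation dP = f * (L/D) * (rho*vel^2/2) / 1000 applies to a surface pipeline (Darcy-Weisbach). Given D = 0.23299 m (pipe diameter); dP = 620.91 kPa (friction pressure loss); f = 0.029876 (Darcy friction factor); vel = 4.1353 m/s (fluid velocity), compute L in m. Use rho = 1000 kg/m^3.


L = dP*1000*D / (f*rho*vel^2/2)
L = 620.91*1000*0.23299 / (0.029876*1000*4.1353^2/2)
L = 566.32 m


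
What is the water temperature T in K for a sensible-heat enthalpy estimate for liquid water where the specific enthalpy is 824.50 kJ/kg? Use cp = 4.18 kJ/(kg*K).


T = h / cp
T = 824.50 / 4.18
T = 197.2488 deg C
Convert to K: 197.2488 + 273.15 = 470.40 K
T = 470.40 K


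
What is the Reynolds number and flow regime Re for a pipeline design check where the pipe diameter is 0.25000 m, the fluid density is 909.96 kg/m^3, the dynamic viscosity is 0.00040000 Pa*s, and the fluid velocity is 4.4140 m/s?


Step 1: Re = rho*vel*D/mu = 909.96*4.414*0.25/0.0004 = 2.5104e+06
Step 2: Re = 2.5104e+06 > 4000, so flow is turbulent.
Re = 2.5104e+06 (turbulent)


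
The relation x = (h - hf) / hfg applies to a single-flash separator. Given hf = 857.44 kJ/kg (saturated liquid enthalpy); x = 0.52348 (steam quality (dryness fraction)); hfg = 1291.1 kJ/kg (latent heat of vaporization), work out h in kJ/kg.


h = hf + x * hfg
h = 857.44 + 0.52348 * 1291.1
h = 1533.3 kJ/kg


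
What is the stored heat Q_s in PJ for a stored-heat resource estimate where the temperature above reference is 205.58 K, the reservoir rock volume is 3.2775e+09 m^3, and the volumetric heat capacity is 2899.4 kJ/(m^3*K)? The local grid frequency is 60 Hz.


Q_s = Vr * rhoc * dT / 1e12
Q_s = 3.2775e+09 * 2899.4 * 205.58 / 1e12
Q_s = 1953.6 PJ


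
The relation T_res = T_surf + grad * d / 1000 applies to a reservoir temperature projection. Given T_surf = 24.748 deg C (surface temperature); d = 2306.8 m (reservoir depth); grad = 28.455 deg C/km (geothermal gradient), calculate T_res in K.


T_res = T_surf + grad * d / 1000
T_res = 24.748 + 28.455 * 2306.8 / 1000
T_res = 90.38799 deg C
Convert to K: 90.38799 + 273.15 = 363.54 K
T_res = 363.54 K


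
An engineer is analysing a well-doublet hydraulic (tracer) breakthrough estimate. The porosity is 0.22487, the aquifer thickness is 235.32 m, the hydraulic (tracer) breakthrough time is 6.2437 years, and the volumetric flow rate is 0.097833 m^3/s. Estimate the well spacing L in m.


L = sqrt(t_bt*365.25*86400*3*Qv / (pi*hr*phi))
L = sqrt(6.2437*365.25*86400*3*0.097833 / (pi*235.32*0.22487))
L = 589.80 m


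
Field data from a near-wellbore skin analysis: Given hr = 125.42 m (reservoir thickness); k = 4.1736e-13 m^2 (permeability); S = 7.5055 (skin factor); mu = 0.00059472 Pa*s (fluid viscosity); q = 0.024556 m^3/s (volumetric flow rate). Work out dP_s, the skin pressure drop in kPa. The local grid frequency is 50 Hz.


dP_s = S * q * mu / (2*pi*k*hr) / 1000
dP_s = 7.5055 * 0.024556 * 0.00059472 / (2*pi*4.1736e-13*125.42) / 1000
dP_s = 333.27 kPa


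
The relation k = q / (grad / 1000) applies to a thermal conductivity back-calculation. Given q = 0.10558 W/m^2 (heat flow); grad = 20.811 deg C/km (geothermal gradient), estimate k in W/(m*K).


k = q / (grad / 1000)
k = 0.10558 / (20.811 / 1000)
k = 5.0733 W/(m*K)


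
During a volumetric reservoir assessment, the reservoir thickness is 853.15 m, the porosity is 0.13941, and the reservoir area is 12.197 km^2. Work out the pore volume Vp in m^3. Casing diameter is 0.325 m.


Vp = A * 1e6 * hr * phi
Vp = 12.197 * 1e6 * 853.15 * 0.13941
Vp = 1.4507e+09 m^3


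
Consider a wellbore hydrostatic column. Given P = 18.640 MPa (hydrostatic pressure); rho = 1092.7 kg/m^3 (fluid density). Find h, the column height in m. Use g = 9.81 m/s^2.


h = P * 1e6 / (g * rho)
h = 18.640 * 1e6 / (9.81 * 1092.7)
h = 1738.9 m


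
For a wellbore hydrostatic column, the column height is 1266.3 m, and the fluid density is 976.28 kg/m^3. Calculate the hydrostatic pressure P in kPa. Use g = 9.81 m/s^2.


P = rho * g * h / 1e6
P = 976.28 * 9.81 * 1266.3 / 1e6
P = 12.12774 MPa
Convert: 12.12774 MPa * 1000.0 = 12128 kPa
P = 12128 kPa


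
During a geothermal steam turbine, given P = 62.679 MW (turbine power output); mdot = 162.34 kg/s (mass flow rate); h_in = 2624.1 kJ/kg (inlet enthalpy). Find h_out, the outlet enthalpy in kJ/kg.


h_out = h_in - P * 1000 / mdot
h_out = 2624.1 - 62.679 * 1000 / 162.34
h_out = 2238.0 kJ/kg


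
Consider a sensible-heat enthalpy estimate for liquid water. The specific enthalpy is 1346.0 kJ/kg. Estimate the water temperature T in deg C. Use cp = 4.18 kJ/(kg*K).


T = h / cp
T = 1346.0 / 4.18
T = 322.01 deg C


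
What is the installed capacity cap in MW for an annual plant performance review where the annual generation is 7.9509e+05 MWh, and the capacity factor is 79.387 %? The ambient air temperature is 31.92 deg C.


cap = E_a / (CF/100 * 8760)
cap = 7.9509e+05 / (79.387/100 * 8760)
cap = 114.33 MW


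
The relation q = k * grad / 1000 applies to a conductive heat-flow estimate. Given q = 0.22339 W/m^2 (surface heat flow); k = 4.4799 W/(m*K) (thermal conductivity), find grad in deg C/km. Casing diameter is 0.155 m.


grad = q * 1000 / k
grad = 0.22339 * 1000 / 4.4799
grad = 49.865 deg C/km


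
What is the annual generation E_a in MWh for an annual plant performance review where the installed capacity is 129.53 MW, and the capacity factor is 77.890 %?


E_a = CF / 100 * cap * 8760
E_a = 77.890 / 100 * 129.53 * 8760
E_a = 8.8380e+05 MWh


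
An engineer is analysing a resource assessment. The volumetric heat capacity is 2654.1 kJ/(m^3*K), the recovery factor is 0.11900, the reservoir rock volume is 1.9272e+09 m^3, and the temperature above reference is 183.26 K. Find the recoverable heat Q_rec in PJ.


Step 1: Q_s = Vr*rhoc*dT/1e12 = 1.9272e+09*2654.1*183.26/1e12 = 937.3715 PJ
Step 2: Q_rec = Q_s * RF = 937.3715 * 0.119 = 111.55 PJ
Q_rec = 111.55 PJ


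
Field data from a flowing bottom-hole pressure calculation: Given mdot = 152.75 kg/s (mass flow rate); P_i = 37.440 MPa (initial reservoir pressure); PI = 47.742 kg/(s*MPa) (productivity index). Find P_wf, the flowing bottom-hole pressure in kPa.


P_wf = P_i - mdot / PI
P_wf = 37.440 - 152.75 / 47.742
P_wf = 34.24051 MPa
Convert: 34.24051 MPa * 1000.0 = 34241 kPa
P_wf = 34241 kPa


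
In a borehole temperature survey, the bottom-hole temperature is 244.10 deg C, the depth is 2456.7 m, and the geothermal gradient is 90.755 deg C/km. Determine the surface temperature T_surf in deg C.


T_surf = T_d - grad * d / 1000
T_surf = 244.10 - 90.755 * 2456.7 / 1000
T_surf = 21.142 deg C


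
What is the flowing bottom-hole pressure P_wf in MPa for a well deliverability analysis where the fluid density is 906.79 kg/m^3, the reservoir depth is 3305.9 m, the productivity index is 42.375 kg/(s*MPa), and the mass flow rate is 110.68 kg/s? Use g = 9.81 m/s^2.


Step 1: P_i = rho*g*h/1e6 = 906.79*9.81*3305.9/1e6 = 29.40800 MPa
Step 2: P_wf = P_i - mdot/PI = 29.40800 - 110.68/42.375 = 26.796 MPa
P_wf = 26.796 MPa


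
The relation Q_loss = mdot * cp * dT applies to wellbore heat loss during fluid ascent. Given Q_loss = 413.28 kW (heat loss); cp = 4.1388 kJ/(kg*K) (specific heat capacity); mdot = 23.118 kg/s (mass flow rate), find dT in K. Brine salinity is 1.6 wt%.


dT = Q_loss / (mdot * cp)
dT = 413.28 / (23.118 * 4.1388)
dT = 4.3194 K


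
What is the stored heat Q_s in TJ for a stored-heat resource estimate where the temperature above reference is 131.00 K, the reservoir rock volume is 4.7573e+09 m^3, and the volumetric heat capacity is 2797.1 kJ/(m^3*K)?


Q_s = Vr * rhoc * dT / 1e12
Q_s = 4.7573e+09 * 2797.1 * 131.00 / 1e12
Q_s = 1743.170 PJ
Convert: 1743.170 PJ * 1000.0 = 1.7432e+06 TJ
Q_s = 1.7432e+06 TJ


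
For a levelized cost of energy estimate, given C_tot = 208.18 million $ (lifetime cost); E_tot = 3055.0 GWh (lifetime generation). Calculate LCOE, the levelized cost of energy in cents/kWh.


LCOE = C_tot / E_tot * 100
LCOE = 208.18 / 3055.0 * 100
LCOE = 6.8144 cents/kWh


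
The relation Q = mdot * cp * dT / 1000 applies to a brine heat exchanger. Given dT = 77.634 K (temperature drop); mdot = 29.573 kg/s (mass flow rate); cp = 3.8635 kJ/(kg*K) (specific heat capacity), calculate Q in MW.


Q = mdot * cp * dT / 1000
Q = 29.573 * 3.8635 * 77.634 / 1000
Q = 8.8701 MW


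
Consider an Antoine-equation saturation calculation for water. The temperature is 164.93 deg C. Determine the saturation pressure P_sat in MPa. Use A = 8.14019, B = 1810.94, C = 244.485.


P_sat = 10^(A - B/(C + T)) / 760 * 0.101325
P_sat = 10^(8.14019 - 1810.94/(244.485 + 164.93)) / 760 * 0.101325
P_sat = 0.69479 MPa


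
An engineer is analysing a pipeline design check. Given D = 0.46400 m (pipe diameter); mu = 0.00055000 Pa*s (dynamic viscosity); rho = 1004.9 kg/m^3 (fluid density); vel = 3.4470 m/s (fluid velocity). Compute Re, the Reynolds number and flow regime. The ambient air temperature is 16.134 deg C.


Step 1: Re = rho*vel*D/mu = 1004.9*3.447*0.464/0.00055 = 2.9223e+06
Step 2: Re = 2.9223e+06 > 4000, so flow is turbulent.
Re = 2.9223e+06 (turbulent)


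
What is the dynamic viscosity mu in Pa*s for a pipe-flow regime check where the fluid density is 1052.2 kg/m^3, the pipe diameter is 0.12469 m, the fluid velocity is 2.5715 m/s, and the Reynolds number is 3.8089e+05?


mu = rho * vel * D / Re
mu = 1052.2 * 2.5715 * 0.12469 / 3.8089e+05
mu = 0.00088576 Pa*s


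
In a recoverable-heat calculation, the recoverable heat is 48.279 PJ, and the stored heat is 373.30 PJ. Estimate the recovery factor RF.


RF = Q_rec / Q_s
RF = 48.279 / 373.30
RF = 0.12933


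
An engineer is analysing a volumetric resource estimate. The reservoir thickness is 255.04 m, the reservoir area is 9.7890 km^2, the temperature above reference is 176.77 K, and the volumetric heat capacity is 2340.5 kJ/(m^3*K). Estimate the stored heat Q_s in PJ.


Step 1: Vr = A*1e6*hr = 9.789*1e6*255.04 = 2.496587e+09 m^3
Step 2: Q_s = Vr*rhoc*dT/1e12 = 2.496587e+09*2340.5*176.77/1e12 = 1032.9 PJ
Q_s = 1032.9 PJ


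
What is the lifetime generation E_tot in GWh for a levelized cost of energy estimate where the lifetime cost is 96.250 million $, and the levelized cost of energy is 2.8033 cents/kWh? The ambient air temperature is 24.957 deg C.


E_tot = C_tot / LCOE * 100
E_tot = 96.250 / 2.8033 * 100
E_tot = 3433.5 GWh


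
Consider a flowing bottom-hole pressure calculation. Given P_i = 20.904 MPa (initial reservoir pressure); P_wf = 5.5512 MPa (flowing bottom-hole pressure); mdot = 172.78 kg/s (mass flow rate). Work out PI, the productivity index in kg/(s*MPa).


PI = mdot / (P_i - P_wf)
PI = 172.78 / (20.904 - 5.5512)
PI = 11.254 kg/(s*MPa)


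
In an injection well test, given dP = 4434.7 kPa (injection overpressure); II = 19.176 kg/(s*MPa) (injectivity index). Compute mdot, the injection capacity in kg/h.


mdot = II * dP / 1000
mdot = 19.176 * 4434.7 / 1000
mdot = 85.03981 kg/s
Convert: 85.03981 kg/s * 3600.0 = 3.0614e+05 kg/h
mdot = 3.0614e+05 kg/h


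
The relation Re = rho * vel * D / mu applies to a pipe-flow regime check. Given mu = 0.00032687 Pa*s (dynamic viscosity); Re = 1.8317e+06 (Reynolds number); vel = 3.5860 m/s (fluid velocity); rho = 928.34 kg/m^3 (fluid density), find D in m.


D = Re * mu / (rho * vel)
D = 1.8317e+06 * 0.00032687 / (928.34 * 3.5860)
D = 0.17985 m


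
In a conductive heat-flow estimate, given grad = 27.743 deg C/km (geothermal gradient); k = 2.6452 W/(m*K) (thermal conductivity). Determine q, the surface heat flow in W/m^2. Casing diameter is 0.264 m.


q = k * grad / 1000
q = 2.6452 * 27.743 / 1000
q = 0.073386 W/m^2


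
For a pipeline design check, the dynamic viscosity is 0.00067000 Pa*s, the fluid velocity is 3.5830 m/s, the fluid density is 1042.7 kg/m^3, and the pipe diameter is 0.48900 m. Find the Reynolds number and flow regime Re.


Step 1: Re = rho*vel*D/mu = 1042.7*3.583*0.489/0.00067 = 2.7267e+06
Step 2: Re = 2.7267e+06 > 4000, so flow is turbulent.
Re = 2.7267e+06 (turbulent)


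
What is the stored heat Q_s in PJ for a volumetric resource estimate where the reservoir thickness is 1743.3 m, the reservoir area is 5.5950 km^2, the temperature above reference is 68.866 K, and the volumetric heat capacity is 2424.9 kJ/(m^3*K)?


Step 1: Vr = A*1e6*hr = 5.595*1e6*1743.3 = 9.753764e+09 m^3
Step 2: Q_s = Vr*rhoc*dT/1e12 = 9.753764e+09*2424.9*68.866/1e12 = 1628.8 PJ
Q_s = 1628.8 PJ


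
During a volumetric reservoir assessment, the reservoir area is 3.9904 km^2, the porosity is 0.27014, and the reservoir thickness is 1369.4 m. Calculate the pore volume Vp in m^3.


Vp = A * 1e6 * hr * phi
Vp = 3.9904 * 1e6 * 1369.4 * 0.27014
Vp = 1.4762e+09 m^3


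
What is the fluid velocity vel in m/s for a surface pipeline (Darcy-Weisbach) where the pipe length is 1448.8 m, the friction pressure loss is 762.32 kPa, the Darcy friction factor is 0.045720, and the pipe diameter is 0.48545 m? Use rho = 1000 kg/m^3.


vel = sqrt(dP*1000*2*D / (f*L*rho))
vel = sqrt(762.32*1000*2*0.48545 / (0.045720*1448.8*1000))
vel = 3.3427 m/s


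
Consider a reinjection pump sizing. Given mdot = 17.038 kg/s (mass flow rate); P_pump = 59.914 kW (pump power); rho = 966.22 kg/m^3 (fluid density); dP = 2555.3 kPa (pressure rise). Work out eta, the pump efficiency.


eta = mdot * dP / (rho * P_pump)
eta = 17.038 * 2555.3 / (966.22 * 59.914)
eta = 0.75207


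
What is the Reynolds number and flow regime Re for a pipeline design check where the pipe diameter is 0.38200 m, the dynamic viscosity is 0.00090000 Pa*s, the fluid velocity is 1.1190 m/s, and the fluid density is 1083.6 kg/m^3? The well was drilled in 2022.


Step 1: Re = rho*vel*D/mu = 1083.6*1.119*0.382/0.0009 = 5.1466e+05
Step 2: Re = 5.1466e+05 > 4000, so flow is turbulent.
Re = 5.1466e+05 (turbulent)


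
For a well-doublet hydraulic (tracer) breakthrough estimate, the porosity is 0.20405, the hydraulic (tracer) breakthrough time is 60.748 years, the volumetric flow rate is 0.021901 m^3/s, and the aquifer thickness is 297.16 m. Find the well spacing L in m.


L = sqrt(t_bt*365.25*86400*3*Qv / (pi*hr*phi))
L = sqrt(60.748*365.25*86400*3*0.021901 / (pi*297.16*0.20405))
L = 813.15 m


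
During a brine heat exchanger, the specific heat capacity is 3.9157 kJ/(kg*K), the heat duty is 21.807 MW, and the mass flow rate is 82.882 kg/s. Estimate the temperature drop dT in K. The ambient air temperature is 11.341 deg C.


dT = Q * 1000 / (mdot * cp)
dT = 21.807 * 1000 / (82.882 * 3.9157)
dT = 67.193 K


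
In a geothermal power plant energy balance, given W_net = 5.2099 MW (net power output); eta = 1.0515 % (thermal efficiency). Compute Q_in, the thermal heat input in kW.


Q_in = W_net / (eta / 100)
Q_in = 5.2099 / (1.0515 / 100)
Q_in = 495.4731 MW
Convert: 495.4731 MW * 1000.0 = 4.9547e+05 kW
Q_in = 4.9547e+05 kW


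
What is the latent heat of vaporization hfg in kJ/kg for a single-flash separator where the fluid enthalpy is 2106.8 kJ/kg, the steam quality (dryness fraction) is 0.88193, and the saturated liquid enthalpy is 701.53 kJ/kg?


hfg = (h - hf) / x
hfg = (2106.8 - 701.53) / 0.88193
hfg = 1593.4 kJ/kg


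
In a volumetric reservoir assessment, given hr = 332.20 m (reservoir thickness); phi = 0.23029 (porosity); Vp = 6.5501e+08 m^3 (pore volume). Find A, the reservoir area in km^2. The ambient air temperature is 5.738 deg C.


A = Vp / (1e6 * hr * phi)
A = 6.5501e+08 / (1e6 * 332.20 * 0.23029)
A = 8.5620 km^2


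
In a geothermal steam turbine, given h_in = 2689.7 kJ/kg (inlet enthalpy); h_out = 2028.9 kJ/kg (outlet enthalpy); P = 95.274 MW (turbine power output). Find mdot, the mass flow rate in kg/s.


mdot = P * 1000 / (h_in - h_out)
mdot = 95.274 * 1000 / (2689.7 - 2028.9)
mdot = 144.18 kg/s


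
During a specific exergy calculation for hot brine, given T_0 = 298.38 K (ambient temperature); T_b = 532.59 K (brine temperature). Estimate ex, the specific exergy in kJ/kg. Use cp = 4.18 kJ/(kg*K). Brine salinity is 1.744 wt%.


ex = cp * ((T_b - T_0) - T_0 * ln(T_b/T_0))
ex = 4.18 * ((532.59 - 298.38) - 298.38 * ln(532.59/298.38))
ex = 256.37 kJ/kg


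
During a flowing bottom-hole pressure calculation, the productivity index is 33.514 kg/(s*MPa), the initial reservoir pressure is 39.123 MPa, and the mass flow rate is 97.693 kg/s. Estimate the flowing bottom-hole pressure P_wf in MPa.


P_wf = P_i - mdot / PI
P_wf = 39.123 - 97.693 / 33.514
P_wf = 36.208 MPa


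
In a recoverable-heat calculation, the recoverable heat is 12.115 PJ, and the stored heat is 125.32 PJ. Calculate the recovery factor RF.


RF = Q_rec / Q_s
RF = 12.115 / 125.32
RF = 0.096673


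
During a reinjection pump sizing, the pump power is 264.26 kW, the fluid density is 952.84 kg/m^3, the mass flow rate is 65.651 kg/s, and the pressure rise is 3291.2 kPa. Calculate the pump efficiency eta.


eta = mdot * dP / (rho * P_pump)
eta = 65.651 * 3291.2 / (952.84 * 264.26)
eta = 0.85811


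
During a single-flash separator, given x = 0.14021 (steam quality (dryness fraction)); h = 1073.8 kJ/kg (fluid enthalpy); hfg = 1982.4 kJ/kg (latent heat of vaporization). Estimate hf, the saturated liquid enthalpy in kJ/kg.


hf = h - x * hfg
hf = 1073.8 - 0.14021 * 1982.4
hf = 795.85 kJ/kg


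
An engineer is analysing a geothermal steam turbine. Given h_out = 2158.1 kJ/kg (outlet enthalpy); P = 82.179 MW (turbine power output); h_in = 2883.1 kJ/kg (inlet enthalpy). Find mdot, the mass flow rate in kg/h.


mdot = P * 1000 / (h_in - h_out)
mdot = 82.179 * 1000 / (2883.1 - 2158.1)
mdot = 113.3503 kg/s
Convert: 113.3503 kg/s * 3600.0 = 4.0806e+05 kg/h
mdot = 4.0806e+05 kg/h


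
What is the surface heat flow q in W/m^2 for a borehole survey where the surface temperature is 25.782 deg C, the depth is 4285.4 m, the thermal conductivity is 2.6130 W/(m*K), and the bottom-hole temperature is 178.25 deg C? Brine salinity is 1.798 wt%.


Step 1: grad = (T_d - T_surf)/d * 1000 = (178.25 - 25.782)/4285.4 * 1000 = 35.57848 deg C/km
Step 2: q = k * grad / 1000 = 2.613 * 35.57848 / 1000 = 0.092967 W/m^2
q = 0.092967 W/m^2


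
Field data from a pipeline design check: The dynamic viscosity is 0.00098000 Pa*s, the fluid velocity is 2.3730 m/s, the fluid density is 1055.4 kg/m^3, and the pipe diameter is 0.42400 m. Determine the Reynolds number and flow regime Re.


Step 1: Re = rho*vel*D/mu = 1055.4*2.373*0.424/0.00098 = 1.0836e+06
Step 2: Re = 1.0836e+06 > 4000, so flow is turbulent.
Re = 1.0836e+06 (turbulent)


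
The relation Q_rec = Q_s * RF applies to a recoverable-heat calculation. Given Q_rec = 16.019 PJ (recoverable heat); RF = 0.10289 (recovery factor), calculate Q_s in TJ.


Q_s = Q_rec / RF
Q_s = 16.019 / 0.10289
Q_s = 155.6905 PJ
Convert: 155.6905 PJ * 1000.0 = 1.5569e+05 TJ
Q_s = 1.5569e+05 TJ


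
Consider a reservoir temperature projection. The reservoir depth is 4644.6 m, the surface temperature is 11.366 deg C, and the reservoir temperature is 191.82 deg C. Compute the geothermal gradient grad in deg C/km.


grad = (T_res - T_surf) / d * 1000
grad = (191.82 - 11.366) / 4644.6 * 1000
grad = 38.852 deg C/km


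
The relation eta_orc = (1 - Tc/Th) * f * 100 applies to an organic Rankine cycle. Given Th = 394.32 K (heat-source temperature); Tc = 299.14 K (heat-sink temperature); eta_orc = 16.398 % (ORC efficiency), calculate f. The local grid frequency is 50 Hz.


f = (eta_orc/100) / (1 - Tc/Th)
f = (16.398/100) / (1 - 299.14/394.32)
f = 0.67935


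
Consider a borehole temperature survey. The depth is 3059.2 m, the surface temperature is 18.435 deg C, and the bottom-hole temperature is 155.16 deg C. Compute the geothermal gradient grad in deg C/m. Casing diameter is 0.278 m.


grad = (T_d - T_surf) / d * 1000
grad = (155.16 - 18.435) / 3059.2 * 1000
grad = 44.69306 deg C/km
Convert: 44.69306 deg C/km * 0.001 = 0.044693 deg C/m
grad = 0.044693 deg C/m


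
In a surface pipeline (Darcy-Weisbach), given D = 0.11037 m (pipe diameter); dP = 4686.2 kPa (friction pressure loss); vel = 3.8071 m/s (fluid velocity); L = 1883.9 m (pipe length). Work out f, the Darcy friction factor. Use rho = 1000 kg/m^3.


f = dP*1000 / ((L/D)*(rho*vel^2/2))
f = 4686.2*1000 / ((1883.9/0.11037)*(1000*3.8071^2/2))
f = 0.037884


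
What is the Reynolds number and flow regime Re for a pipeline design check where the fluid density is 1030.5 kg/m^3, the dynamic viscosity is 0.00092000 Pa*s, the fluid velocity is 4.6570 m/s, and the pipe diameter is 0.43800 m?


Step 1: Re = rho*vel*D/mu = 1030.5*4.657*0.438/0.00092 = 2.2848e+06
Step 2: Re = 2.2848e+06 > 4000, so flow is turbulent.
Re = 2.2848e+06 (turbulent)


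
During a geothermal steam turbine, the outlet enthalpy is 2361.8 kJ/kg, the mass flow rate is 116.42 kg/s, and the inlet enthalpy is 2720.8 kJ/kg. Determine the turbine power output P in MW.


P = mdot * (h_in - h_out) / 1000
P = 116.42 * (2720.8 - 2361.8) / 1000
P = 41.795 MW


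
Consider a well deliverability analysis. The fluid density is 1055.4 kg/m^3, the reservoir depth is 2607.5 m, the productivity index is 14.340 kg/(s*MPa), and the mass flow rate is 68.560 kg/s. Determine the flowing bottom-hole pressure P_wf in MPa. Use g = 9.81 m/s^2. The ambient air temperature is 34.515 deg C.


Step 1: P_i = rho*g*h/1e6 = 1055.4*9.81*2607.5/1e6 = 26.99668 MPa
Step 2: P_wf = P_i - mdot/PI = 26.99668 - 68.56/14.34 = 22.216 MPa
P_wf = 22.216 MPa


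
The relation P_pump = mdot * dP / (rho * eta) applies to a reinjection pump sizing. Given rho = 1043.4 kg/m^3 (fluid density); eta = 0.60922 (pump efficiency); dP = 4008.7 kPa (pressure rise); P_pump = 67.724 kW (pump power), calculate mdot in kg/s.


mdot = P_pump * rho * eta / dP
mdot = 67.724 * 1043.4 * 0.60922 / 4008.7
mdot = 10.739 kg/s


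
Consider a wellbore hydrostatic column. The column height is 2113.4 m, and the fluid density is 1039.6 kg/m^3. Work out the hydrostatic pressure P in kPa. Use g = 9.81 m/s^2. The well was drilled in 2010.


P = rho * g * h / 1e6
P = 1039.6 * 9.81 * 2113.4 / 1e6
P = 21.55346 MPa
Convert: 21.55346 MPa * 1000.0 = 21553 kPa
P = 21553 kPa


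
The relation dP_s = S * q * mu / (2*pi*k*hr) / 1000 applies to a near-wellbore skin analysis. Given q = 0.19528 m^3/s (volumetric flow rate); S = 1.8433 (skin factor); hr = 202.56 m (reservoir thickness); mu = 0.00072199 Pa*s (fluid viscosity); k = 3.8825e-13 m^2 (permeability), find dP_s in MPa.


dP_s = S * q * mu / (2*pi*k*hr) / 1000
dP_s = 1.8433 * 0.19528 * 0.00072199 / (2*pi*3.8825e-13*202.56) / 1000
dP_s = 525.9445 kPa
Convert: 525.9445 kPa * 0.001 = 0.52594 MPa
dP_s = 0.52594 MPa


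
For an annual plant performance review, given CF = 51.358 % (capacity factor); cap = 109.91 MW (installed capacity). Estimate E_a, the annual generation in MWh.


E_a = CF / 100 * cap * 8760
E_a = 51.358 / 100 * 109.91 * 8760
E_a = 4.9448e+05 MWh


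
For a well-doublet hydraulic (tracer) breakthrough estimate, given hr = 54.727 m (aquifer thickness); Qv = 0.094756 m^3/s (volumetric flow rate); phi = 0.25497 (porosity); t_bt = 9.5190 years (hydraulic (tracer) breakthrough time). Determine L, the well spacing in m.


L = sqrt(t_bt*365.25*86400*3*Qv / (pi*hr*phi))
L = sqrt(9.5190*365.25*86400*3*0.094756 / (pi*54.727*0.25497))
L = 1395.7 m


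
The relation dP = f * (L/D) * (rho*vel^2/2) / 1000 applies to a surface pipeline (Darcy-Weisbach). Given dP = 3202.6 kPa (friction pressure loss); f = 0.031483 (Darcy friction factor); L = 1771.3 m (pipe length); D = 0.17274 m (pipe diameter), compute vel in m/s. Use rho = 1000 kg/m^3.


vel = sqrt(dP*1000*2*D / (f*L*rho))
vel = sqrt(3202.6*1000*2*0.17274 / (0.031483*1771.3*1000))
vel = 4.4543 m/s


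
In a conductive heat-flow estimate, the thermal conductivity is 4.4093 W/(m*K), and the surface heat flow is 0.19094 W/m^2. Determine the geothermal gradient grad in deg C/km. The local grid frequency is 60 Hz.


grad = q * 1000 / k
grad = 0.19094 * 1000 / 4.4093
grad = 43.304 deg C/km


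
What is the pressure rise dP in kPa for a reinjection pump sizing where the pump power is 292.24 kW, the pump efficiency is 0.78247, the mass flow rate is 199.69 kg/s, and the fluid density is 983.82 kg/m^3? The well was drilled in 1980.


dP = P_pump * rho * eta / mdot
dP = 292.24 * 983.82 * 0.78247 / 199.69
dP = 1126.6 kPa


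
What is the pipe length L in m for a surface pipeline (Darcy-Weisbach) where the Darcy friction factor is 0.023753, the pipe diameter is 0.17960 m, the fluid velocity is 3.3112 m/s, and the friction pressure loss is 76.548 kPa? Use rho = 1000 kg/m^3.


L = dP*1000*D / (f*rho*vel^2/2)
L = 76.548*1000*0.17960 / (0.023753*1000*3.3112^2/2)
L = 105.58 m


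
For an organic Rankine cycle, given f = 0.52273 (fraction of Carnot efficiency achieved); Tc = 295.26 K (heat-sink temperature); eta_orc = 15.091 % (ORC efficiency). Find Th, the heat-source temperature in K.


Th = Tc / (1 - (eta_orc/100)/f)
Th = 295.26 / (1 - (15.091/100)/0.52273)
Th = 415.10 K
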